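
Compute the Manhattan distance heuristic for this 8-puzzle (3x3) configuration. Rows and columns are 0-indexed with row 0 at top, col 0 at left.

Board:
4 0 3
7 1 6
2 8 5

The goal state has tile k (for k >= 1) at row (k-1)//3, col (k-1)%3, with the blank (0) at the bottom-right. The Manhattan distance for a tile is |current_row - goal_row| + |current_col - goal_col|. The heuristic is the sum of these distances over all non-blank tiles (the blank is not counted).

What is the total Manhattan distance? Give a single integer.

Answer: 9

Derivation:
Tile 4: (0,0)->(1,0) = 1
Tile 3: (0,2)->(0,2) = 0
Tile 7: (1,0)->(2,0) = 1
Tile 1: (1,1)->(0,0) = 2
Tile 6: (1,2)->(1,2) = 0
Tile 2: (2,0)->(0,1) = 3
Tile 8: (2,1)->(2,1) = 0
Tile 5: (2,2)->(1,1) = 2
Sum: 1 + 0 + 1 + 2 + 0 + 3 + 0 + 2 = 9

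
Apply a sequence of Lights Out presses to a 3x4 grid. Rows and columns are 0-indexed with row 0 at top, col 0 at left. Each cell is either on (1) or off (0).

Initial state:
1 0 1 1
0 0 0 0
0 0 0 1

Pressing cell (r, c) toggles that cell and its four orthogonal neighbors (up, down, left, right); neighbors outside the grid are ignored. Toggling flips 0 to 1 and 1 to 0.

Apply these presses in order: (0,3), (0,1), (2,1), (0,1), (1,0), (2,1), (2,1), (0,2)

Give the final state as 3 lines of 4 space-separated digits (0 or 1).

After press 1 at (0,3):
1 0 0 0
0 0 0 1
0 0 0 1

After press 2 at (0,1):
0 1 1 0
0 1 0 1
0 0 0 1

After press 3 at (2,1):
0 1 1 0
0 0 0 1
1 1 1 1

After press 4 at (0,1):
1 0 0 0
0 1 0 1
1 1 1 1

After press 5 at (1,0):
0 0 0 0
1 0 0 1
0 1 1 1

After press 6 at (2,1):
0 0 0 0
1 1 0 1
1 0 0 1

After press 7 at (2,1):
0 0 0 0
1 0 0 1
0 1 1 1

After press 8 at (0,2):
0 1 1 1
1 0 1 1
0 1 1 1

Answer: 0 1 1 1
1 0 1 1
0 1 1 1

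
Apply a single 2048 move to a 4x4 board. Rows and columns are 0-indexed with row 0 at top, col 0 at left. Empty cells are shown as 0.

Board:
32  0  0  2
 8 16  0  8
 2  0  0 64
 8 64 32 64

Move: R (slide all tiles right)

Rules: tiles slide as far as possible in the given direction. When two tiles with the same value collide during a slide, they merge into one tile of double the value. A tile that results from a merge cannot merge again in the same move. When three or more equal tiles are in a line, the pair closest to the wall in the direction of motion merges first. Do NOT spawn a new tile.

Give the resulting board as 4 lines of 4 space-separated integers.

Answer:  0  0 32  2
 0  8 16  8
 0  0  2 64
 8 64 32 64

Derivation:
Slide right:
row 0: [32, 0, 0, 2] -> [0, 0, 32, 2]
row 1: [8, 16, 0, 8] -> [0, 8, 16, 8]
row 2: [2, 0, 0, 64] -> [0, 0, 2, 64]
row 3: [8, 64, 32, 64] -> [8, 64, 32, 64]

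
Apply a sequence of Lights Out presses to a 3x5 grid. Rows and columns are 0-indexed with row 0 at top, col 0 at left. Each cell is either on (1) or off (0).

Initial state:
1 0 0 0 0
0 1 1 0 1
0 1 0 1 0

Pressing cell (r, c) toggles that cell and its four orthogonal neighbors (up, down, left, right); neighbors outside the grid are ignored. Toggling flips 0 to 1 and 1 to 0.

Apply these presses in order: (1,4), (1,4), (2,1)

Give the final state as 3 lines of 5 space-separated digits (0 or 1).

Answer: 1 0 0 0 0
0 0 1 0 1
1 0 1 1 0

Derivation:
After press 1 at (1,4):
1 0 0 0 1
0 1 1 1 0
0 1 0 1 1

After press 2 at (1,4):
1 0 0 0 0
0 1 1 0 1
0 1 0 1 0

After press 3 at (2,1):
1 0 0 0 0
0 0 1 0 1
1 0 1 1 0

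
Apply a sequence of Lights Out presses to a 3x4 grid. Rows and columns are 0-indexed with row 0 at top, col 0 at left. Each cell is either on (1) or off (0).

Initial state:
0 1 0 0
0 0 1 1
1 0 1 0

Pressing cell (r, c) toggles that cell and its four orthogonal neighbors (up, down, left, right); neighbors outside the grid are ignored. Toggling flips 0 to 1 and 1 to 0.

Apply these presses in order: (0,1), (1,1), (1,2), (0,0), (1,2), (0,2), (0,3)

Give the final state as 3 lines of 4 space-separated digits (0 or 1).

Answer: 0 1 1 0
0 0 1 0
1 1 1 0

Derivation:
After press 1 at (0,1):
1 0 1 0
0 1 1 1
1 0 1 0

After press 2 at (1,1):
1 1 1 0
1 0 0 1
1 1 1 0

After press 3 at (1,2):
1 1 0 0
1 1 1 0
1 1 0 0

After press 4 at (0,0):
0 0 0 0
0 1 1 0
1 1 0 0

After press 5 at (1,2):
0 0 1 0
0 0 0 1
1 1 1 0

After press 6 at (0,2):
0 1 0 1
0 0 1 1
1 1 1 0

After press 7 at (0,3):
0 1 1 0
0 0 1 0
1 1 1 0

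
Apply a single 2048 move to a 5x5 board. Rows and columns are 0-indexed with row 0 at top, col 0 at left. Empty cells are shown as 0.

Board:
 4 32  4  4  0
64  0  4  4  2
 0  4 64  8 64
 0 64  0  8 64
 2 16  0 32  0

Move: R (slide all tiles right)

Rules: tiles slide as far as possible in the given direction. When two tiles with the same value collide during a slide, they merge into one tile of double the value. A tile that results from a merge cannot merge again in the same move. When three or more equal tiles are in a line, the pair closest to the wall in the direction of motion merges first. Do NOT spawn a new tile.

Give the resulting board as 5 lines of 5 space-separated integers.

Answer:  0  0  4 32  8
 0  0 64  8  2
 0  4 64  8 64
 0  0 64  8 64
 0  0  2 16 32

Derivation:
Slide right:
row 0: [4, 32, 4, 4, 0] -> [0, 0, 4, 32, 8]
row 1: [64, 0, 4, 4, 2] -> [0, 0, 64, 8, 2]
row 2: [0, 4, 64, 8, 64] -> [0, 4, 64, 8, 64]
row 3: [0, 64, 0, 8, 64] -> [0, 0, 64, 8, 64]
row 4: [2, 16, 0, 32, 0] -> [0, 0, 2, 16, 32]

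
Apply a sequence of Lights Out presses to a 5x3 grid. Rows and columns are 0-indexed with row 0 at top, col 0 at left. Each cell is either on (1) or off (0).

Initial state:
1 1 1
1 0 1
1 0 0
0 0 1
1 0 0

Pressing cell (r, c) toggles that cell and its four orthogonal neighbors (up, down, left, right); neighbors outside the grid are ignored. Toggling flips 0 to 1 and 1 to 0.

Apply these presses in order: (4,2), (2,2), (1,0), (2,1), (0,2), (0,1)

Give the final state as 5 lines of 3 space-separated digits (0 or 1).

After press 1 at (4,2):
1 1 1
1 0 1
1 0 0
0 0 0
1 1 1

After press 2 at (2,2):
1 1 1
1 0 0
1 1 1
0 0 1
1 1 1

After press 3 at (1,0):
0 1 1
0 1 0
0 1 1
0 0 1
1 1 1

After press 4 at (2,1):
0 1 1
0 0 0
1 0 0
0 1 1
1 1 1

After press 5 at (0,2):
0 0 0
0 0 1
1 0 0
0 1 1
1 1 1

After press 6 at (0,1):
1 1 1
0 1 1
1 0 0
0 1 1
1 1 1

Answer: 1 1 1
0 1 1
1 0 0
0 1 1
1 1 1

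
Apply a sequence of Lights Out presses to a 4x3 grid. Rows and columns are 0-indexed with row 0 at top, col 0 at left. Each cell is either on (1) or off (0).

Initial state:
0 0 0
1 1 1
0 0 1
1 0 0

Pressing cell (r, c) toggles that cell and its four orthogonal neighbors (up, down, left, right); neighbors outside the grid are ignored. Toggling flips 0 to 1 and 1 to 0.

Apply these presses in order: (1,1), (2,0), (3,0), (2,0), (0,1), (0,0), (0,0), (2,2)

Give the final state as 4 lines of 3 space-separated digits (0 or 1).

Answer: 1 0 1
0 1 1
1 0 0
0 1 1

Derivation:
After press 1 at (1,1):
0 1 0
0 0 0
0 1 1
1 0 0

After press 2 at (2,0):
0 1 0
1 0 0
1 0 1
0 0 0

After press 3 at (3,0):
0 1 0
1 0 0
0 0 1
1 1 0

After press 4 at (2,0):
0 1 0
0 0 0
1 1 1
0 1 0

After press 5 at (0,1):
1 0 1
0 1 0
1 1 1
0 1 0

After press 6 at (0,0):
0 1 1
1 1 0
1 1 1
0 1 0

After press 7 at (0,0):
1 0 1
0 1 0
1 1 1
0 1 0

After press 8 at (2,2):
1 0 1
0 1 1
1 0 0
0 1 1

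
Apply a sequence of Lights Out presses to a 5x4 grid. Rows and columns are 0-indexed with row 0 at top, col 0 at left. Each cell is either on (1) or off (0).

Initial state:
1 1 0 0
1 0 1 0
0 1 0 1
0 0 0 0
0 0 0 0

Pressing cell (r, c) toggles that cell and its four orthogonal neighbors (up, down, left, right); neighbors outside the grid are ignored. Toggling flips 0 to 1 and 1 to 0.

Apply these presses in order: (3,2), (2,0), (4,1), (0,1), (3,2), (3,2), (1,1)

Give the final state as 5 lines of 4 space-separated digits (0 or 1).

Answer: 0 1 1 0
1 0 0 0
1 1 1 1
1 0 1 1
1 1 0 0

Derivation:
After press 1 at (3,2):
1 1 0 0
1 0 1 0
0 1 1 1
0 1 1 1
0 0 1 0

After press 2 at (2,0):
1 1 0 0
0 0 1 0
1 0 1 1
1 1 1 1
0 0 1 0

After press 3 at (4,1):
1 1 0 0
0 0 1 0
1 0 1 1
1 0 1 1
1 1 0 0

After press 4 at (0,1):
0 0 1 0
0 1 1 0
1 0 1 1
1 0 1 1
1 1 0 0

After press 5 at (3,2):
0 0 1 0
0 1 1 0
1 0 0 1
1 1 0 0
1 1 1 0

After press 6 at (3,2):
0 0 1 0
0 1 1 0
1 0 1 1
1 0 1 1
1 1 0 0

After press 7 at (1,1):
0 1 1 0
1 0 0 0
1 1 1 1
1 0 1 1
1 1 0 0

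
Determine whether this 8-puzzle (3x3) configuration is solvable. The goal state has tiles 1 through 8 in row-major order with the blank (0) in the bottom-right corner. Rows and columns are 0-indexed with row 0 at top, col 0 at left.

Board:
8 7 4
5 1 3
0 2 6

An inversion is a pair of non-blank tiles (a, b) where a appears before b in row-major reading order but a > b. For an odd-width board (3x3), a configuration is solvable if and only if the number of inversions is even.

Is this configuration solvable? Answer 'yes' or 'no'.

Answer: yes

Derivation:
Inversions (pairs i<j in row-major order where tile[i] > tile[j] > 0): 20
20 is even, so the puzzle is solvable.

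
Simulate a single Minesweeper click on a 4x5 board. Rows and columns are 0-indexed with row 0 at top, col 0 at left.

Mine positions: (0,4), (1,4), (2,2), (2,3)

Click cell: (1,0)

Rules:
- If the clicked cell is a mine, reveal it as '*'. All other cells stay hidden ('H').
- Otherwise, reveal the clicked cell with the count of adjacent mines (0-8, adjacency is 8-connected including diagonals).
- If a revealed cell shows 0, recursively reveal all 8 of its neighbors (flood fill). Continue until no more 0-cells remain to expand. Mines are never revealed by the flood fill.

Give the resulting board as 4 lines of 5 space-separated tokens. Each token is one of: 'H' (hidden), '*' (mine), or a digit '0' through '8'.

0 0 0 2 H
0 1 2 4 H
0 1 H H H
0 1 H H H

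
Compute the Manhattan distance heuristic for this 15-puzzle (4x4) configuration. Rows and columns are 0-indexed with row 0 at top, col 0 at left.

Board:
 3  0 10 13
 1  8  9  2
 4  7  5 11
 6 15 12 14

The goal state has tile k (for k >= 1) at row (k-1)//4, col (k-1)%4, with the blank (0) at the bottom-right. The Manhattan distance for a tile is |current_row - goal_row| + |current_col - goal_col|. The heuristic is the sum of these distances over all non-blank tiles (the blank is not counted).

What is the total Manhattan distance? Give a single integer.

Answer: 39

Derivation:
Tile 3: (0,0)->(0,2) = 2
Tile 10: (0,2)->(2,1) = 3
Tile 13: (0,3)->(3,0) = 6
Tile 1: (1,0)->(0,0) = 1
Tile 8: (1,1)->(1,3) = 2
Tile 9: (1,2)->(2,0) = 3
Tile 2: (1,3)->(0,1) = 3
Tile 4: (2,0)->(0,3) = 5
Tile 7: (2,1)->(1,2) = 2
Tile 5: (2,2)->(1,0) = 3
Tile 11: (2,3)->(2,2) = 1
Tile 6: (3,0)->(1,1) = 3
Tile 15: (3,1)->(3,2) = 1
Tile 12: (3,2)->(2,3) = 2
Tile 14: (3,3)->(3,1) = 2
Sum: 2 + 3 + 6 + 1 + 2 + 3 + 3 + 5 + 2 + 3 + 1 + 3 + 1 + 2 + 2 = 39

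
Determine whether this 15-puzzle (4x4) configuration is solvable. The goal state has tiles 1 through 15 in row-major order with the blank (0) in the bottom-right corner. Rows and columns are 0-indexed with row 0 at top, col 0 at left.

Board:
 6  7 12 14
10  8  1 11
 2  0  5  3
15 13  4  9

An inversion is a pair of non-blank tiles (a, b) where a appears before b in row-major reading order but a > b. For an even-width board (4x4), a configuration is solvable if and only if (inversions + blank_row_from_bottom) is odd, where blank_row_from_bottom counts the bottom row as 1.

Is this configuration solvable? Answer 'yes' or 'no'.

Answer: yes

Derivation:
Inversions: 53
Blank is in row 2 (0-indexed from top), which is row 2 counting from the bottom (bottom = 1).
53 + 2 = 55, which is odd, so the puzzle is solvable.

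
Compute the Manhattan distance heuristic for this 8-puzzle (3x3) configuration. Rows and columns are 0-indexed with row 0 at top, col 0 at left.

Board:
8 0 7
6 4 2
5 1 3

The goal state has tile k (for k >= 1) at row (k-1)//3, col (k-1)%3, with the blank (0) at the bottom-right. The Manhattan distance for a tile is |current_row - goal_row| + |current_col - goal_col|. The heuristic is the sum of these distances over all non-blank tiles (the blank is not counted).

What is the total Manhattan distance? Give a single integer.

Answer: 19

Derivation:
Tile 8: (0,0)->(2,1) = 3
Tile 7: (0,2)->(2,0) = 4
Tile 6: (1,0)->(1,2) = 2
Tile 4: (1,1)->(1,0) = 1
Tile 2: (1,2)->(0,1) = 2
Tile 5: (2,0)->(1,1) = 2
Tile 1: (2,1)->(0,0) = 3
Tile 3: (2,2)->(0,2) = 2
Sum: 3 + 4 + 2 + 1 + 2 + 2 + 3 + 2 = 19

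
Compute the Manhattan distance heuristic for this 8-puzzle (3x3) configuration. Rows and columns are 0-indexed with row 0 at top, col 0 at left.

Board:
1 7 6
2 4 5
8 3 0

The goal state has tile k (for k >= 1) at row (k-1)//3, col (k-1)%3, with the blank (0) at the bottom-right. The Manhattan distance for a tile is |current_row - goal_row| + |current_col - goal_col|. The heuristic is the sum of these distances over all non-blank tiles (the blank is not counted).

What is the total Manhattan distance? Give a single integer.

Answer: 12

Derivation:
Tile 1: (0,0)->(0,0) = 0
Tile 7: (0,1)->(2,0) = 3
Tile 6: (0,2)->(1,2) = 1
Tile 2: (1,0)->(0,1) = 2
Tile 4: (1,1)->(1,0) = 1
Tile 5: (1,2)->(1,1) = 1
Tile 8: (2,0)->(2,1) = 1
Tile 3: (2,1)->(0,2) = 3
Sum: 0 + 3 + 1 + 2 + 1 + 1 + 1 + 3 = 12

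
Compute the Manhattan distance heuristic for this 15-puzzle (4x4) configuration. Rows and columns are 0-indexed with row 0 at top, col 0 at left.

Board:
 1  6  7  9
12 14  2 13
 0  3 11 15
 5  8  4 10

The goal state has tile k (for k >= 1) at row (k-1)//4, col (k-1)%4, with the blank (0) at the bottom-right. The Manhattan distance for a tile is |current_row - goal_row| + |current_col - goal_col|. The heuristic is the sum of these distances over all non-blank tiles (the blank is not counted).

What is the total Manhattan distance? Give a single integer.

Tile 1: (0,0)->(0,0) = 0
Tile 6: (0,1)->(1,1) = 1
Tile 7: (0,2)->(1,2) = 1
Tile 9: (0,3)->(2,0) = 5
Tile 12: (1,0)->(2,3) = 4
Tile 14: (1,1)->(3,1) = 2
Tile 2: (1,2)->(0,1) = 2
Tile 13: (1,3)->(3,0) = 5
Tile 3: (2,1)->(0,2) = 3
Tile 11: (2,2)->(2,2) = 0
Tile 15: (2,3)->(3,2) = 2
Tile 5: (3,0)->(1,0) = 2
Tile 8: (3,1)->(1,3) = 4
Tile 4: (3,2)->(0,3) = 4
Tile 10: (3,3)->(2,1) = 3
Sum: 0 + 1 + 1 + 5 + 4 + 2 + 2 + 5 + 3 + 0 + 2 + 2 + 4 + 4 + 3 = 38

Answer: 38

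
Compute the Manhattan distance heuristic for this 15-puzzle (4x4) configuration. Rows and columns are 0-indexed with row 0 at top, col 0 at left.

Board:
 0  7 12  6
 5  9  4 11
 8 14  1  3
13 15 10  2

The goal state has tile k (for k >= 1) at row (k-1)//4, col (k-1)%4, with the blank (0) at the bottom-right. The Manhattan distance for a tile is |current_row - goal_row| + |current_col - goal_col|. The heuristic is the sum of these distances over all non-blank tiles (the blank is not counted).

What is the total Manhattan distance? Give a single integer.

Answer: 34

Derivation:
Tile 7: (0,1)->(1,2) = 2
Tile 12: (0,2)->(2,3) = 3
Tile 6: (0,3)->(1,1) = 3
Tile 5: (1,0)->(1,0) = 0
Tile 9: (1,1)->(2,0) = 2
Tile 4: (1,2)->(0,3) = 2
Tile 11: (1,3)->(2,2) = 2
Tile 8: (2,0)->(1,3) = 4
Tile 14: (2,1)->(3,1) = 1
Tile 1: (2,2)->(0,0) = 4
Tile 3: (2,3)->(0,2) = 3
Tile 13: (3,0)->(3,0) = 0
Tile 15: (3,1)->(3,2) = 1
Tile 10: (3,2)->(2,1) = 2
Tile 2: (3,3)->(0,1) = 5
Sum: 2 + 3 + 3 + 0 + 2 + 2 + 2 + 4 + 1 + 4 + 3 + 0 + 1 + 2 + 5 = 34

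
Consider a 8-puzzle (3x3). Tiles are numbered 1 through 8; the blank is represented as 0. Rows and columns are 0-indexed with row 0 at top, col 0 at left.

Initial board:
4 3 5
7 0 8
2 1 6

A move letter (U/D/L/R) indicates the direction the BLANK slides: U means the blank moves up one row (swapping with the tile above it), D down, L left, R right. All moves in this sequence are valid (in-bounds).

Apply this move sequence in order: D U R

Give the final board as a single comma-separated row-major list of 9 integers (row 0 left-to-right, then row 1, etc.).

After move 1 (D):
4 3 5
7 1 8
2 0 6

After move 2 (U):
4 3 5
7 0 8
2 1 6

After move 3 (R):
4 3 5
7 8 0
2 1 6

Answer: 4, 3, 5, 7, 8, 0, 2, 1, 6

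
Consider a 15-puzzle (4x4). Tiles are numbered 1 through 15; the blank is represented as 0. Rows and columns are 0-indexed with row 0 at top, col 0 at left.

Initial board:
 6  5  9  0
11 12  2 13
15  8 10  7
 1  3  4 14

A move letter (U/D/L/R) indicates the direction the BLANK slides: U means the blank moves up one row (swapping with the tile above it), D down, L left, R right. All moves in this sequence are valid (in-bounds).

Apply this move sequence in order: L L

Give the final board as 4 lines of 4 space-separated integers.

Answer:  6  0  5  9
11 12  2 13
15  8 10  7
 1  3  4 14

Derivation:
After move 1 (L):
 6  5  0  9
11 12  2 13
15  8 10  7
 1  3  4 14

After move 2 (L):
 6  0  5  9
11 12  2 13
15  8 10  7
 1  3  4 14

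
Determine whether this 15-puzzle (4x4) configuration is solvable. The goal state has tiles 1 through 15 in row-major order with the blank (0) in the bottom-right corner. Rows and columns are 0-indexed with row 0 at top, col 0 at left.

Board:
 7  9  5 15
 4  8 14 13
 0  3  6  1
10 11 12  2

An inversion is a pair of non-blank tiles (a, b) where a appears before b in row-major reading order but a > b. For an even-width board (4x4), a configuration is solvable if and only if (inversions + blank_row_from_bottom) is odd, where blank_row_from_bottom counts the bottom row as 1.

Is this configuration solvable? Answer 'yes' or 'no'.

Answer: yes

Derivation:
Inversions: 57
Blank is in row 2 (0-indexed from top), which is row 2 counting from the bottom (bottom = 1).
57 + 2 = 59, which is odd, so the puzzle is solvable.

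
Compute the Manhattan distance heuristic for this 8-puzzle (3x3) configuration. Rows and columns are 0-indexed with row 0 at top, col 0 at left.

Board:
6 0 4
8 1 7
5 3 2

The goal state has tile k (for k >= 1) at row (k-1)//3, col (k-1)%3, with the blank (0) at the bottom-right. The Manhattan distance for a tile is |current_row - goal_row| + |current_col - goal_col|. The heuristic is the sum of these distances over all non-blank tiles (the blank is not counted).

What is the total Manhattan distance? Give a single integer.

Tile 6: (0,0)->(1,2) = 3
Tile 4: (0,2)->(1,0) = 3
Tile 8: (1,0)->(2,1) = 2
Tile 1: (1,1)->(0,0) = 2
Tile 7: (1,2)->(2,0) = 3
Tile 5: (2,0)->(1,1) = 2
Tile 3: (2,1)->(0,2) = 3
Tile 2: (2,2)->(0,1) = 3
Sum: 3 + 3 + 2 + 2 + 3 + 2 + 3 + 3 = 21

Answer: 21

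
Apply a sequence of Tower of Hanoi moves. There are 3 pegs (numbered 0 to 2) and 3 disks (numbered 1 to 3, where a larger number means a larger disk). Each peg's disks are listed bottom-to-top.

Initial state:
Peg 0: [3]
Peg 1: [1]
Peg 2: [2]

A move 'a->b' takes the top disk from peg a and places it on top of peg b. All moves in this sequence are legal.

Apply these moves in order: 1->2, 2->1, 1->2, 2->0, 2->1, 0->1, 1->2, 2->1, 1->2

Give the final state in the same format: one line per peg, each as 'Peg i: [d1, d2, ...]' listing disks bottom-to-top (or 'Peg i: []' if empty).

Answer: Peg 0: [3]
Peg 1: [2]
Peg 2: [1]

Derivation:
After move 1 (1->2):
Peg 0: [3]
Peg 1: []
Peg 2: [2, 1]

After move 2 (2->1):
Peg 0: [3]
Peg 1: [1]
Peg 2: [2]

After move 3 (1->2):
Peg 0: [3]
Peg 1: []
Peg 2: [2, 1]

After move 4 (2->0):
Peg 0: [3, 1]
Peg 1: []
Peg 2: [2]

After move 5 (2->1):
Peg 0: [3, 1]
Peg 1: [2]
Peg 2: []

After move 6 (0->1):
Peg 0: [3]
Peg 1: [2, 1]
Peg 2: []

After move 7 (1->2):
Peg 0: [3]
Peg 1: [2]
Peg 2: [1]

After move 8 (2->1):
Peg 0: [3]
Peg 1: [2, 1]
Peg 2: []

After move 9 (1->2):
Peg 0: [3]
Peg 1: [2]
Peg 2: [1]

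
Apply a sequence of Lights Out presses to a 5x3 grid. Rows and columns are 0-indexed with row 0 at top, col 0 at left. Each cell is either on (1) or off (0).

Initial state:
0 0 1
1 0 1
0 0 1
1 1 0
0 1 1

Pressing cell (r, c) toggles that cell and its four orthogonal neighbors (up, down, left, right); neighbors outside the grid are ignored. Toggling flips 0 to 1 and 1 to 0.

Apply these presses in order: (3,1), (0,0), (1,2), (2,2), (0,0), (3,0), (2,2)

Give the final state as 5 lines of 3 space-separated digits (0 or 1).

Answer: 0 0 0
1 1 0
1 1 0
1 1 1
1 0 1

Derivation:
After press 1 at (3,1):
0 0 1
1 0 1
0 1 1
0 0 1
0 0 1

After press 2 at (0,0):
1 1 1
0 0 1
0 1 1
0 0 1
0 0 1

After press 3 at (1,2):
1 1 0
0 1 0
0 1 0
0 0 1
0 0 1

After press 4 at (2,2):
1 1 0
0 1 1
0 0 1
0 0 0
0 0 1

After press 5 at (0,0):
0 0 0
1 1 1
0 0 1
0 0 0
0 0 1

After press 6 at (3,0):
0 0 0
1 1 1
1 0 1
1 1 0
1 0 1

After press 7 at (2,2):
0 0 0
1 1 0
1 1 0
1 1 1
1 0 1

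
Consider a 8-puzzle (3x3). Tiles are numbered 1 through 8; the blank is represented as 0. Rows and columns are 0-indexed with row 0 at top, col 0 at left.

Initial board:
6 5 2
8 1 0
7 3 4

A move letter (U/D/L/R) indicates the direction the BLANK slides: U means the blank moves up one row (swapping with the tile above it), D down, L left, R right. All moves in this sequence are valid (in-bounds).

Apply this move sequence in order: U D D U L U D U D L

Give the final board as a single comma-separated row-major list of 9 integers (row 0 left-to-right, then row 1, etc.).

Answer: 6, 5, 2, 0, 8, 1, 7, 3, 4

Derivation:
After move 1 (U):
6 5 0
8 1 2
7 3 4

After move 2 (D):
6 5 2
8 1 0
7 3 4

After move 3 (D):
6 5 2
8 1 4
7 3 0

After move 4 (U):
6 5 2
8 1 0
7 3 4

After move 5 (L):
6 5 2
8 0 1
7 3 4

After move 6 (U):
6 0 2
8 5 1
7 3 4

After move 7 (D):
6 5 2
8 0 1
7 3 4

After move 8 (U):
6 0 2
8 5 1
7 3 4

After move 9 (D):
6 5 2
8 0 1
7 3 4

After move 10 (L):
6 5 2
0 8 1
7 3 4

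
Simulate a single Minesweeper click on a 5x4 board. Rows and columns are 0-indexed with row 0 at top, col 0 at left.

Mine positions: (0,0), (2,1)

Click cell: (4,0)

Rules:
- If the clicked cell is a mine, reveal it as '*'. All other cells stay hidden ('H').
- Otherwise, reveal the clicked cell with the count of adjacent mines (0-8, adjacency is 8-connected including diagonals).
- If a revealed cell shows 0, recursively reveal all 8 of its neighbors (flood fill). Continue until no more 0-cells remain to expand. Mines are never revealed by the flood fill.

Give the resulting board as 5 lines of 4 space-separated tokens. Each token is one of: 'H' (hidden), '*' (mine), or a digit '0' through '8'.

H 1 0 0
H 2 1 0
H H 1 0
1 1 1 0
0 0 0 0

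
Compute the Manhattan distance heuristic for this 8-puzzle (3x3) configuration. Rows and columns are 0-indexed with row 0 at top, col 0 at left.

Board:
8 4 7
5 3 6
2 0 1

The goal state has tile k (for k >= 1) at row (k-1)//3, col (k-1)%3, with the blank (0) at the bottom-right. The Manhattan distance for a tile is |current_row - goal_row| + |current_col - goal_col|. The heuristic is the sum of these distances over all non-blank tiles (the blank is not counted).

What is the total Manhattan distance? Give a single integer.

Tile 8: at (0,0), goal (2,1), distance |0-2|+|0-1| = 3
Tile 4: at (0,1), goal (1,0), distance |0-1|+|1-0| = 2
Tile 7: at (0,2), goal (2,0), distance |0-2|+|2-0| = 4
Tile 5: at (1,0), goal (1,1), distance |1-1|+|0-1| = 1
Tile 3: at (1,1), goal (0,2), distance |1-0|+|1-2| = 2
Tile 6: at (1,2), goal (1,2), distance |1-1|+|2-2| = 0
Tile 2: at (2,0), goal (0,1), distance |2-0|+|0-1| = 3
Tile 1: at (2,2), goal (0,0), distance |2-0|+|2-0| = 4
Sum: 3 + 2 + 4 + 1 + 2 + 0 + 3 + 4 = 19

Answer: 19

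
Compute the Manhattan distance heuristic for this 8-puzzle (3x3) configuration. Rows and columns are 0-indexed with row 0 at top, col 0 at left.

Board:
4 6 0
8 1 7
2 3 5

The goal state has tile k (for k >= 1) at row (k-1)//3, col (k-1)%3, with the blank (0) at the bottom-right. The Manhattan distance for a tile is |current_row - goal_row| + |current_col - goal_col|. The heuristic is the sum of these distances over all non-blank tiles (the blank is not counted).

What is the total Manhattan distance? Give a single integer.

Tile 4: at (0,0), goal (1,0), distance |0-1|+|0-0| = 1
Tile 6: at (0,1), goal (1,2), distance |0-1|+|1-2| = 2
Tile 8: at (1,0), goal (2,1), distance |1-2|+|0-1| = 2
Tile 1: at (1,1), goal (0,0), distance |1-0|+|1-0| = 2
Tile 7: at (1,2), goal (2,0), distance |1-2|+|2-0| = 3
Tile 2: at (2,0), goal (0,1), distance |2-0|+|0-1| = 3
Tile 3: at (2,1), goal (0,2), distance |2-0|+|1-2| = 3
Tile 5: at (2,2), goal (1,1), distance |2-1|+|2-1| = 2
Sum: 1 + 2 + 2 + 2 + 3 + 3 + 3 + 2 = 18

Answer: 18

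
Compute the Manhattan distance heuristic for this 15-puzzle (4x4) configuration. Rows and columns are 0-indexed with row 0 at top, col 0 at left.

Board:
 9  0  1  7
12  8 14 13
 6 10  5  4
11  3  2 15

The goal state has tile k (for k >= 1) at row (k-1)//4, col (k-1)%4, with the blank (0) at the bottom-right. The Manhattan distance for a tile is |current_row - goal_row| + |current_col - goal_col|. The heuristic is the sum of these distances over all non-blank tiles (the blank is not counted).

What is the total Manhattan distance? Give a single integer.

Tile 9: at (0,0), goal (2,0), distance |0-2|+|0-0| = 2
Tile 1: at (0,2), goal (0,0), distance |0-0|+|2-0| = 2
Tile 7: at (0,3), goal (1,2), distance |0-1|+|3-2| = 2
Tile 12: at (1,0), goal (2,3), distance |1-2|+|0-3| = 4
Tile 8: at (1,1), goal (1,3), distance |1-1|+|1-3| = 2
Tile 14: at (1,2), goal (3,1), distance |1-3|+|2-1| = 3
Tile 13: at (1,3), goal (3,0), distance |1-3|+|3-0| = 5
Tile 6: at (2,0), goal (1,1), distance |2-1|+|0-1| = 2
Tile 10: at (2,1), goal (2,1), distance |2-2|+|1-1| = 0
Tile 5: at (2,2), goal (1,0), distance |2-1|+|2-0| = 3
Tile 4: at (2,3), goal (0,3), distance |2-0|+|3-3| = 2
Tile 11: at (3,0), goal (2,2), distance |3-2|+|0-2| = 3
Tile 3: at (3,1), goal (0,2), distance |3-0|+|1-2| = 4
Tile 2: at (3,2), goal (0,1), distance |3-0|+|2-1| = 4
Tile 15: at (3,3), goal (3,2), distance |3-3|+|3-2| = 1
Sum: 2 + 2 + 2 + 4 + 2 + 3 + 5 + 2 + 0 + 3 + 2 + 3 + 4 + 4 + 1 = 39

Answer: 39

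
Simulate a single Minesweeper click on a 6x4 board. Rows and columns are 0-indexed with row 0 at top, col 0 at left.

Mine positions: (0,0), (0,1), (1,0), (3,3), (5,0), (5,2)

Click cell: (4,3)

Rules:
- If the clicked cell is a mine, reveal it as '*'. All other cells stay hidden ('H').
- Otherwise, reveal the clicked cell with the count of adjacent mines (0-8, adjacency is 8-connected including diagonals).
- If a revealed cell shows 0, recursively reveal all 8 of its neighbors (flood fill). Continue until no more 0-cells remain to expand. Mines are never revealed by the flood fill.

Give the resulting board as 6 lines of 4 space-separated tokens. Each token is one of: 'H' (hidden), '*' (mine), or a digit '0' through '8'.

H H H H
H H H H
H H H H
H H H H
H H H 2
H H H H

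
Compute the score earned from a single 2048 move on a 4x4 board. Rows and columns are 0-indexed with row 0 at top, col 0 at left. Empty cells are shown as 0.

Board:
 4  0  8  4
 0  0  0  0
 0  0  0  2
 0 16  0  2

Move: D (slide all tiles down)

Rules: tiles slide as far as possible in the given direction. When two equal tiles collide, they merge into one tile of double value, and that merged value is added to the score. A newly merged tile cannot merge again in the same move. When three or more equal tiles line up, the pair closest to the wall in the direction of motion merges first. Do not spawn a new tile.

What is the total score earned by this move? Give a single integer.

Slide down:
col 0: [4, 0, 0, 0] -> [0, 0, 0, 4]  score +0 (running 0)
col 1: [0, 0, 0, 16] -> [0, 0, 0, 16]  score +0 (running 0)
col 2: [8, 0, 0, 0] -> [0, 0, 0, 8]  score +0 (running 0)
col 3: [4, 0, 2, 2] -> [0, 0, 4, 4]  score +4 (running 4)
Board after move:
 0  0  0  0
 0  0  0  0
 0  0  0  4
 4 16  8  4

Answer: 4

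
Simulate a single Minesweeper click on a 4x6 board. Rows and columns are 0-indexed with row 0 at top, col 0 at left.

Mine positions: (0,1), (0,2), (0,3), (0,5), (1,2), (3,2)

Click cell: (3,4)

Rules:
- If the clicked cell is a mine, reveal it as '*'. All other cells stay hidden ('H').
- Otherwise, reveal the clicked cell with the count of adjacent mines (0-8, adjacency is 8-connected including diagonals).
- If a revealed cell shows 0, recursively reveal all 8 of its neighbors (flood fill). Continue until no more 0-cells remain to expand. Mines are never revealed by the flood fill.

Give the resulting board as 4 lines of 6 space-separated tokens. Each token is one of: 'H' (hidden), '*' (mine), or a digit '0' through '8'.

H H H H H H
H H H 3 2 1
H H H 2 0 0
H H H 1 0 0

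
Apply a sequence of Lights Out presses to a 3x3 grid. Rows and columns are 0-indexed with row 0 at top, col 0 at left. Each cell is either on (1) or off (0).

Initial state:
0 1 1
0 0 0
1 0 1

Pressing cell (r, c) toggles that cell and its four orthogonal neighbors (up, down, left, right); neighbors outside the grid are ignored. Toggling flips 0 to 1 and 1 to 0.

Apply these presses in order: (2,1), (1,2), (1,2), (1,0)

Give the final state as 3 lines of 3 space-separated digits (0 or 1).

After press 1 at (2,1):
0 1 1
0 1 0
0 1 0

After press 2 at (1,2):
0 1 0
0 0 1
0 1 1

After press 3 at (1,2):
0 1 1
0 1 0
0 1 0

After press 4 at (1,0):
1 1 1
1 0 0
1 1 0

Answer: 1 1 1
1 0 0
1 1 0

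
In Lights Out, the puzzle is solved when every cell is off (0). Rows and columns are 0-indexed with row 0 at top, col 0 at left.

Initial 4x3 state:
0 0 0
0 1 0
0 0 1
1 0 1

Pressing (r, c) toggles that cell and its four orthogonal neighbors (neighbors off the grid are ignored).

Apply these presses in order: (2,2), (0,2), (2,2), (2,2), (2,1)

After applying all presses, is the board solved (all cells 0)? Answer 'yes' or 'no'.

Answer: no

Derivation:
After press 1 at (2,2):
0 0 0
0 1 1
0 1 0
1 0 0

After press 2 at (0,2):
0 1 1
0 1 0
0 1 0
1 0 0

After press 3 at (2,2):
0 1 1
0 1 1
0 0 1
1 0 1

After press 4 at (2,2):
0 1 1
0 1 0
0 1 0
1 0 0

After press 5 at (2,1):
0 1 1
0 0 0
1 0 1
1 1 0

Lights still on: 6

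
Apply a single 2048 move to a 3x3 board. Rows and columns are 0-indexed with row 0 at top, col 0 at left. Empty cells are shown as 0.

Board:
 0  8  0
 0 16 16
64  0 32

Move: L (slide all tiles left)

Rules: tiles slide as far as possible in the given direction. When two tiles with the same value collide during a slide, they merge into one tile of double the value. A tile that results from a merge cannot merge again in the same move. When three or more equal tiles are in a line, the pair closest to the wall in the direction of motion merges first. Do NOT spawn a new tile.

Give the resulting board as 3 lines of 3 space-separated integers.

Slide left:
row 0: [0, 8, 0] -> [8, 0, 0]
row 1: [0, 16, 16] -> [32, 0, 0]
row 2: [64, 0, 32] -> [64, 32, 0]

Answer:  8  0  0
32  0  0
64 32  0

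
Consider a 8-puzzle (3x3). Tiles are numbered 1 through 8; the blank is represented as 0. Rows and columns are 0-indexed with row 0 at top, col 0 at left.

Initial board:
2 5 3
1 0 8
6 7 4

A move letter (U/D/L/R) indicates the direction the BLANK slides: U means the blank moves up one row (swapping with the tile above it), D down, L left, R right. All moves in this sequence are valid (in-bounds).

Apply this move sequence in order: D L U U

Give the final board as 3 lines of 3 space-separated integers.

Answer: 0 5 3
2 7 8
1 6 4

Derivation:
After move 1 (D):
2 5 3
1 7 8
6 0 4

After move 2 (L):
2 5 3
1 7 8
0 6 4

After move 3 (U):
2 5 3
0 7 8
1 6 4

After move 4 (U):
0 5 3
2 7 8
1 6 4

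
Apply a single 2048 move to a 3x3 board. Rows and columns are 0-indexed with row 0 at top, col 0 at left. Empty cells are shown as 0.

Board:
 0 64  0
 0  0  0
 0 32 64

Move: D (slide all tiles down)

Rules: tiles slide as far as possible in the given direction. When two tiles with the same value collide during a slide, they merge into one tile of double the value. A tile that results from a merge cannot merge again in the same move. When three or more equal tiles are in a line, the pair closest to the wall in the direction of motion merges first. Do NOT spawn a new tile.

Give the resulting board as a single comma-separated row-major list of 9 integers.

Slide down:
col 0: [0, 0, 0] -> [0, 0, 0]
col 1: [64, 0, 32] -> [0, 64, 32]
col 2: [0, 0, 64] -> [0, 0, 64]

Answer: 0, 0, 0, 0, 64, 0, 0, 32, 64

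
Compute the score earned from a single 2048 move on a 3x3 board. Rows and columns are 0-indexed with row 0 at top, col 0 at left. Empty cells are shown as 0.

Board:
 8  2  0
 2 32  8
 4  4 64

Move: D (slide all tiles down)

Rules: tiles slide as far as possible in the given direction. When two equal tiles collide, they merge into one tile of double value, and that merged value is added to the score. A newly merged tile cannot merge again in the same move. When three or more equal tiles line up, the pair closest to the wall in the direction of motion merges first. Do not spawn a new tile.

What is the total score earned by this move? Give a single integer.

Answer: 0

Derivation:
Slide down:
col 0: [8, 2, 4] -> [8, 2, 4]  score +0 (running 0)
col 1: [2, 32, 4] -> [2, 32, 4]  score +0 (running 0)
col 2: [0, 8, 64] -> [0, 8, 64]  score +0 (running 0)
Board after move:
 8  2  0
 2 32  8
 4  4 64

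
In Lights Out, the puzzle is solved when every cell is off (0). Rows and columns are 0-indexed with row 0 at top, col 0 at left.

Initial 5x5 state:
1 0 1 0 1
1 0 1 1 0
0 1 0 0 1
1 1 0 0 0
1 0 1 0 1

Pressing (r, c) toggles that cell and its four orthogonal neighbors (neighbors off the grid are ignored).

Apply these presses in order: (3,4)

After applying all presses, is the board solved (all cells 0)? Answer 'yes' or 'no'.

After press 1 at (3,4):
1 0 1 0 1
1 0 1 1 0
0 1 0 0 0
1 1 0 1 1
1 0 1 0 0

Lights still on: 13

Answer: no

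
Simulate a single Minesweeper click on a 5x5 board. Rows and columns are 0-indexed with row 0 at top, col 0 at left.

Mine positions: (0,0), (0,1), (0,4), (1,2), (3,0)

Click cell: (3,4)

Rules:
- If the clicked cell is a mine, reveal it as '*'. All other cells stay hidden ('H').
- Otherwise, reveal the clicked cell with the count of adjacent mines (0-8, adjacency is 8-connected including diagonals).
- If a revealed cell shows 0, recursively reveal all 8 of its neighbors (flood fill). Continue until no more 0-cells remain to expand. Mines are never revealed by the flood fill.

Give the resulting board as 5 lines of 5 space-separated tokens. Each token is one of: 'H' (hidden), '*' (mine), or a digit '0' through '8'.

H H H H H
H H H 2 1
H 2 1 1 0
H 1 0 0 0
H 1 0 0 0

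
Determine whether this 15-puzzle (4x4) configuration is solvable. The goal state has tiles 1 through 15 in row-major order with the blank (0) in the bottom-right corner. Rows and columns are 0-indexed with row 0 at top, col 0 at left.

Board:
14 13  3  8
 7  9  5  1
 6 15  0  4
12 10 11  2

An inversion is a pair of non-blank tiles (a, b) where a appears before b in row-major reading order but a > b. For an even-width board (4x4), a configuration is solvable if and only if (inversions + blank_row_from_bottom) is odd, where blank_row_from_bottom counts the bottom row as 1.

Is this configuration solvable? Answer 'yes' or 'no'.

Inversions: 59
Blank is in row 2 (0-indexed from top), which is row 2 counting from the bottom (bottom = 1).
59 + 2 = 61, which is odd, so the puzzle is solvable.

Answer: yes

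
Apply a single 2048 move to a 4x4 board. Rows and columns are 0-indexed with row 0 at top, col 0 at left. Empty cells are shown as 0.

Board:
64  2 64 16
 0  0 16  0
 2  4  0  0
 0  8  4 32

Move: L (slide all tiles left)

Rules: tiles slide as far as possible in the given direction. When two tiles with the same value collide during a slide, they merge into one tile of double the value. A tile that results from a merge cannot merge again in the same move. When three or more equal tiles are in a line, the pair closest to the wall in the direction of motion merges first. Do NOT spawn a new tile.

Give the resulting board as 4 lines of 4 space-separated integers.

Slide left:
row 0: [64, 2, 64, 16] -> [64, 2, 64, 16]
row 1: [0, 0, 16, 0] -> [16, 0, 0, 0]
row 2: [2, 4, 0, 0] -> [2, 4, 0, 0]
row 3: [0, 8, 4, 32] -> [8, 4, 32, 0]

Answer: 64  2 64 16
16  0  0  0
 2  4  0  0
 8  4 32  0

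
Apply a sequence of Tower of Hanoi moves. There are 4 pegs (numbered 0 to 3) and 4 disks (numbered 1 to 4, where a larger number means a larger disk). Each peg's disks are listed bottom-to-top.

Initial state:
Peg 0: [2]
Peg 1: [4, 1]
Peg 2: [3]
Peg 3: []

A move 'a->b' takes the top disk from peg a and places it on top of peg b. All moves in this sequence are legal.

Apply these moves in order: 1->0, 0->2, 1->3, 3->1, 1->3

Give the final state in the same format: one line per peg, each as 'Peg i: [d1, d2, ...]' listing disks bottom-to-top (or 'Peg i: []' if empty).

After move 1 (1->0):
Peg 0: [2, 1]
Peg 1: [4]
Peg 2: [3]
Peg 3: []

After move 2 (0->2):
Peg 0: [2]
Peg 1: [4]
Peg 2: [3, 1]
Peg 3: []

After move 3 (1->3):
Peg 0: [2]
Peg 1: []
Peg 2: [3, 1]
Peg 3: [4]

After move 4 (3->1):
Peg 0: [2]
Peg 1: [4]
Peg 2: [3, 1]
Peg 3: []

After move 5 (1->3):
Peg 0: [2]
Peg 1: []
Peg 2: [3, 1]
Peg 3: [4]

Answer: Peg 0: [2]
Peg 1: []
Peg 2: [3, 1]
Peg 3: [4]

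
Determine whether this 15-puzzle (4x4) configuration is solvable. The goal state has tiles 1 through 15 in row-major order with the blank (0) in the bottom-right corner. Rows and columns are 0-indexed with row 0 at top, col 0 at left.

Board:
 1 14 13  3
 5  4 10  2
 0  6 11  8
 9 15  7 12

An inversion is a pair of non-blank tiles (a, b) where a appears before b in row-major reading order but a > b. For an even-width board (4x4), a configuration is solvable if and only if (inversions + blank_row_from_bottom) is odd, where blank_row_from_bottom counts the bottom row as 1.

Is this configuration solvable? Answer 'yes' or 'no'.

Inversions: 39
Blank is in row 2 (0-indexed from top), which is row 2 counting from the bottom (bottom = 1).
39 + 2 = 41, which is odd, so the puzzle is solvable.

Answer: yes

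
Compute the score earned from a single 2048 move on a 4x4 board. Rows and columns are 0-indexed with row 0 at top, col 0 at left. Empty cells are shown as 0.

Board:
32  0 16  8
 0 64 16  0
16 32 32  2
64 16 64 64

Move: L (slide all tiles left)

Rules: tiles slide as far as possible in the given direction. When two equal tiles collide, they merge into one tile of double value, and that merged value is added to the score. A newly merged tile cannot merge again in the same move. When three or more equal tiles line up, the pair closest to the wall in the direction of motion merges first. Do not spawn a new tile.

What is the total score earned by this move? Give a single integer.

Slide left:
row 0: [32, 0, 16, 8] -> [32, 16, 8, 0]  score +0 (running 0)
row 1: [0, 64, 16, 0] -> [64, 16, 0, 0]  score +0 (running 0)
row 2: [16, 32, 32, 2] -> [16, 64, 2, 0]  score +64 (running 64)
row 3: [64, 16, 64, 64] -> [64, 16, 128, 0]  score +128 (running 192)
Board after move:
 32  16   8   0
 64  16   0   0
 16  64   2   0
 64  16 128   0

Answer: 192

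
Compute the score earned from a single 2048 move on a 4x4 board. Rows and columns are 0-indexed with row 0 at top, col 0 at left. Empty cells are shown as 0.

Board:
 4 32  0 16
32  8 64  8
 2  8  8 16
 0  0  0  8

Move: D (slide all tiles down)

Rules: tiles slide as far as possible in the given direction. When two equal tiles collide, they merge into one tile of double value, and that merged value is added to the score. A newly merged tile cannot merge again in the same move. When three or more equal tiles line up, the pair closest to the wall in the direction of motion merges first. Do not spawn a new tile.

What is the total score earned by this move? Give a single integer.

Answer: 16

Derivation:
Slide down:
col 0: [4, 32, 2, 0] -> [0, 4, 32, 2]  score +0 (running 0)
col 1: [32, 8, 8, 0] -> [0, 0, 32, 16]  score +16 (running 16)
col 2: [0, 64, 8, 0] -> [0, 0, 64, 8]  score +0 (running 16)
col 3: [16, 8, 16, 8] -> [16, 8, 16, 8]  score +0 (running 16)
Board after move:
 0  0  0 16
 4  0  0  8
32 32 64 16
 2 16  8  8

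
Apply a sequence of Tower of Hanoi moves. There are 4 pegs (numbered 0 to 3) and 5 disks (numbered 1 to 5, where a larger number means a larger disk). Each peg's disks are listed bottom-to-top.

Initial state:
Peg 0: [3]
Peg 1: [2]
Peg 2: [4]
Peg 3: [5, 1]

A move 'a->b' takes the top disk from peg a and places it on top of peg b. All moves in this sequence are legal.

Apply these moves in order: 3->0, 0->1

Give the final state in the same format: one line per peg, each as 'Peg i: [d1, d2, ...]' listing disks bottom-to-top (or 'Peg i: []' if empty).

After move 1 (3->0):
Peg 0: [3, 1]
Peg 1: [2]
Peg 2: [4]
Peg 3: [5]

After move 2 (0->1):
Peg 0: [3]
Peg 1: [2, 1]
Peg 2: [4]
Peg 3: [5]

Answer: Peg 0: [3]
Peg 1: [2, 1]
Peg 2: [4]
Peg 3: [5]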